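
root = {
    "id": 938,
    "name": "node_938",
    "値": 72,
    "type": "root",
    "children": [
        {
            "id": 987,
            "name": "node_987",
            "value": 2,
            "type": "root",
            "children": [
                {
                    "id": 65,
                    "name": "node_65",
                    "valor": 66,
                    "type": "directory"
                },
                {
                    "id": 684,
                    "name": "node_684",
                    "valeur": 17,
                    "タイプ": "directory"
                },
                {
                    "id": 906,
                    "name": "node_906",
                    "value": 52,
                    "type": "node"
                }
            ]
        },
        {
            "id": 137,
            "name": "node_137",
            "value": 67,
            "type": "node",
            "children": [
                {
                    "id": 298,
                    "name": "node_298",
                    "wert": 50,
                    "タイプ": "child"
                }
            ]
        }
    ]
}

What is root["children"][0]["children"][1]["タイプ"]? "directory"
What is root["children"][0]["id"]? 987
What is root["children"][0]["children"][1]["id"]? 684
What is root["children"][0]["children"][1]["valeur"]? 17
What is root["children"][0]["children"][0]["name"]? "node_65"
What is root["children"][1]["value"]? 67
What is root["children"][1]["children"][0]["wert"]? 50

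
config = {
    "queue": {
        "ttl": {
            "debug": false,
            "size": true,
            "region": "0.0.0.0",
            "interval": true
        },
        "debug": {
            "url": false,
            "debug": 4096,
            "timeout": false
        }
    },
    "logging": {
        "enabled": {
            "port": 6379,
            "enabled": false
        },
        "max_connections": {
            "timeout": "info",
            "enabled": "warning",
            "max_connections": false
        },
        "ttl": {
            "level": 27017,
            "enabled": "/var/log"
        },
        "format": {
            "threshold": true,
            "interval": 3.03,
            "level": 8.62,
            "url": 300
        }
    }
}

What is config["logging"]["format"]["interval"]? 3.03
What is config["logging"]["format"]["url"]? 300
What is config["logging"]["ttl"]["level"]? 27017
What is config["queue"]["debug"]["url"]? False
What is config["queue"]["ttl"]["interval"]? True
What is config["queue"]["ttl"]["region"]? "0.0.0.0"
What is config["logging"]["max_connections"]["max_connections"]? False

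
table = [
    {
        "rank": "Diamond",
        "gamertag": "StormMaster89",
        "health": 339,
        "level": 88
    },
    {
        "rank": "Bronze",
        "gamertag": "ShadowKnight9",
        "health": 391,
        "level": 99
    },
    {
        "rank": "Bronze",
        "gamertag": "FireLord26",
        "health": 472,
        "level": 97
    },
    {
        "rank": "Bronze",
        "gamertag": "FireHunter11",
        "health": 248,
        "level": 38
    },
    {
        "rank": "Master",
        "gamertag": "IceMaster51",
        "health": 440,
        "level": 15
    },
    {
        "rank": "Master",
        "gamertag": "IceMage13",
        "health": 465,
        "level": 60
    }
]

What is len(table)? 6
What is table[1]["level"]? 99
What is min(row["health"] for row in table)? 248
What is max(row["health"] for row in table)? 472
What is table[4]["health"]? 440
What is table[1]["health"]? 391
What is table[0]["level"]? 88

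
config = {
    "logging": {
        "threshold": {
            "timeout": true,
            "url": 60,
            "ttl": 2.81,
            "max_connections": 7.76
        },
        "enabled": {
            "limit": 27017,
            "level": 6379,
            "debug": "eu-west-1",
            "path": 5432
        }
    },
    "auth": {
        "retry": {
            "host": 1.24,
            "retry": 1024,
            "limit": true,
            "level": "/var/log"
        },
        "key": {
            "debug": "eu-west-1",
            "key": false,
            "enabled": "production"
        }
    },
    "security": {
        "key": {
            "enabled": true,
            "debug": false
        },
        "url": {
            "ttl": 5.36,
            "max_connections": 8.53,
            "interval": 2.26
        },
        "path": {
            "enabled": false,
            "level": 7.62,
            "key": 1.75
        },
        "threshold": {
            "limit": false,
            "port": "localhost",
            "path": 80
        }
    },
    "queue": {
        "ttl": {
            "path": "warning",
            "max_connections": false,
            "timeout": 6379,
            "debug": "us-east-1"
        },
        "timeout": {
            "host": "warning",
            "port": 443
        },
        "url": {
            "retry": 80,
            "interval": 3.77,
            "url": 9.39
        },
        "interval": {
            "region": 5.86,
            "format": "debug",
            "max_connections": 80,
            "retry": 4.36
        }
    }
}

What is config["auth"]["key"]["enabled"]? "production"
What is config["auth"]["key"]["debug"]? "eu-west-1"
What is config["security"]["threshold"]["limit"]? False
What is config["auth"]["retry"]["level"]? "/var/log"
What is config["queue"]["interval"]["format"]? "debug"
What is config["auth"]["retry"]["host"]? 1.24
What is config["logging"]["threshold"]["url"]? 60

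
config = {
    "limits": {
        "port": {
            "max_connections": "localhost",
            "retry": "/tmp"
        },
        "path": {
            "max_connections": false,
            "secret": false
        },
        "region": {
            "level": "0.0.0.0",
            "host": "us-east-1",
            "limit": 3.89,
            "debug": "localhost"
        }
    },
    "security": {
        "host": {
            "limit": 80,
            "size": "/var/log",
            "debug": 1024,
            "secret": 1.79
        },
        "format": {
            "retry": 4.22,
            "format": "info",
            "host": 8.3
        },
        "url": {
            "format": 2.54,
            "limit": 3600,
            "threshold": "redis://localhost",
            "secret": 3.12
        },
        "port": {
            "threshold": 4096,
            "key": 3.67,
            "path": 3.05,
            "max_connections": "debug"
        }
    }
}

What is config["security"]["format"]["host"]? 8.3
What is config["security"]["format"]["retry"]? 4.22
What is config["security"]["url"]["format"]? 2.54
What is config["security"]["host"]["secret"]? 1.79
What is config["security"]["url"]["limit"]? 3600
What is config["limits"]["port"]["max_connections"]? "localhost"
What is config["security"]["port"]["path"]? 3.05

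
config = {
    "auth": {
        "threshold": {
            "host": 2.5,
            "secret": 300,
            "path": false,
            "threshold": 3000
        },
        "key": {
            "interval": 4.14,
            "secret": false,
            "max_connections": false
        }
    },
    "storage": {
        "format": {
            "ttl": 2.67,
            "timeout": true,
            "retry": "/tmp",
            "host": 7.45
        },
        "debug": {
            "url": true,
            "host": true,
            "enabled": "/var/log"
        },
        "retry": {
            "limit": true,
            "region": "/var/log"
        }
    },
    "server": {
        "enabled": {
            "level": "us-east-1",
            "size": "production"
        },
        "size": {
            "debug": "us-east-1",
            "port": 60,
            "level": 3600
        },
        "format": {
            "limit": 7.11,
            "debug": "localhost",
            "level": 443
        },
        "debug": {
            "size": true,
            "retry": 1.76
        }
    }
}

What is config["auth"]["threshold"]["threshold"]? 3000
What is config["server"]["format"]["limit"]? 7.11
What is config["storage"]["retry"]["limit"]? True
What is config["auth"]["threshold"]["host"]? 2.5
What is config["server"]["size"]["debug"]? "us-east-1"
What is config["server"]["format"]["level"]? 443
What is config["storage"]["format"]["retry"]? "/tmp"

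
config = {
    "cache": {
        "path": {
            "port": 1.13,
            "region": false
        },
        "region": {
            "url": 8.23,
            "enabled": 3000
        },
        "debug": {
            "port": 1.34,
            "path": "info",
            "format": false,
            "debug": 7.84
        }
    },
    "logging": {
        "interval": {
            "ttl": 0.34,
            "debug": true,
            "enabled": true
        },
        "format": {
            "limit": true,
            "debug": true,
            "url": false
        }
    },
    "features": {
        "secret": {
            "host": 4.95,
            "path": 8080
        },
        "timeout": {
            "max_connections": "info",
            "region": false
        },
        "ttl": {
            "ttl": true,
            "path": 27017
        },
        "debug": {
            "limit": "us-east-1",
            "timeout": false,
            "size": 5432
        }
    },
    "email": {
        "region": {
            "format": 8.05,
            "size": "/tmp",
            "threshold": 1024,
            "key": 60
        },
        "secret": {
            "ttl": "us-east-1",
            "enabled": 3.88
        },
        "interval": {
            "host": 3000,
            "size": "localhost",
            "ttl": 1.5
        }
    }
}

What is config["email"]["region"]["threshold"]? 1024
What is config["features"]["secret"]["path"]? 8080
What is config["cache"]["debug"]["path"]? "info"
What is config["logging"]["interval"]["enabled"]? True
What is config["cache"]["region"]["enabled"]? 3000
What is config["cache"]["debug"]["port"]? 1.34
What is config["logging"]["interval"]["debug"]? True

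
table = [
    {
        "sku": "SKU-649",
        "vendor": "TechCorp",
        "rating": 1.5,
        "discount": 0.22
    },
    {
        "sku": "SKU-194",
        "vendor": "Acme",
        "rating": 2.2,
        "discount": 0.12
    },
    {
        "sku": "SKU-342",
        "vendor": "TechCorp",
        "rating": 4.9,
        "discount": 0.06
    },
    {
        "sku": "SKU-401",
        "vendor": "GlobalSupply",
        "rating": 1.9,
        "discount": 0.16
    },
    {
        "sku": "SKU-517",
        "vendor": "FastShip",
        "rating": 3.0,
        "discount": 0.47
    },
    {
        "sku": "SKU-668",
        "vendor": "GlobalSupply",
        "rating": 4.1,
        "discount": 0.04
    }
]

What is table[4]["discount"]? 0.47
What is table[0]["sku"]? "SKU-649"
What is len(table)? 6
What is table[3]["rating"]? 1.9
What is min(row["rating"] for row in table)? 1.5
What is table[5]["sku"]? "SKU-668"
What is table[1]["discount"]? 0.12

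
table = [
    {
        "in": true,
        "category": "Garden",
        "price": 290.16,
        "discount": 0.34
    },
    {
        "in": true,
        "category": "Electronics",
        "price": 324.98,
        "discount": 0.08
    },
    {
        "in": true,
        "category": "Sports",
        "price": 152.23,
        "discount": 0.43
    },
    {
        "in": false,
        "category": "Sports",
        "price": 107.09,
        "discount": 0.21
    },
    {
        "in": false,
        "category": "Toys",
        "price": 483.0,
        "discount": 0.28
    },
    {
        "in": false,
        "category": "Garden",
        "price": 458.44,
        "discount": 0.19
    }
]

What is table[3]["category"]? "Sports"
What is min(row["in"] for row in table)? False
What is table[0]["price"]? 290.16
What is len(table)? 6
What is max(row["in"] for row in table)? True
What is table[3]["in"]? False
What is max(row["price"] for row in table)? 483.0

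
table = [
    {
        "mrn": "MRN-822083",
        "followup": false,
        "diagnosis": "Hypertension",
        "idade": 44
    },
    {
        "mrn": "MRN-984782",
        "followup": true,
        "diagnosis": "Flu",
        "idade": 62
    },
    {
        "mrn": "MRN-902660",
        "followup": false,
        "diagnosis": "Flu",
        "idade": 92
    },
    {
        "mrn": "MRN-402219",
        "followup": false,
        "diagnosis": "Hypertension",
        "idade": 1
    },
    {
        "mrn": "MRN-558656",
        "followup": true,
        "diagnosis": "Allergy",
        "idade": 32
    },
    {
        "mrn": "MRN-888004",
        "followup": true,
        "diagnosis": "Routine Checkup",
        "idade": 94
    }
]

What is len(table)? 6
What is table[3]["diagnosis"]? "Hypertension"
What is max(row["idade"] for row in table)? 94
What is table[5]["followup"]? True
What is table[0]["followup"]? False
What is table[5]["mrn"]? "MRN-888004"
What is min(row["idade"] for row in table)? 1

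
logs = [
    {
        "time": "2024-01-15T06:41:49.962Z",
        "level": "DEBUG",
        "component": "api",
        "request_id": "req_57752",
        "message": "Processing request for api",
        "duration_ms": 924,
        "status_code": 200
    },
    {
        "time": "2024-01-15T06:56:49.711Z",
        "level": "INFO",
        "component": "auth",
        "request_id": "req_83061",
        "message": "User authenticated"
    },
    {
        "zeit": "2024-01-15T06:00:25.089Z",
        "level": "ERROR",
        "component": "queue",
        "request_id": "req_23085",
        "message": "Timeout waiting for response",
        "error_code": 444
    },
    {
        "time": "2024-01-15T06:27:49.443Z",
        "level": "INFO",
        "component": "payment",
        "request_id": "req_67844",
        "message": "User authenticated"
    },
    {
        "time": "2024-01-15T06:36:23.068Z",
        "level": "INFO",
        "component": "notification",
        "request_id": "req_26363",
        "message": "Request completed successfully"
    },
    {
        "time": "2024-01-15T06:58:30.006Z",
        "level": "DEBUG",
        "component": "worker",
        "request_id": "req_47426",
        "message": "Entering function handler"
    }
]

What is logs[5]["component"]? "worker"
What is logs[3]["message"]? "User authenticated"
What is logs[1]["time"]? "2024-01-15T06:56:49.711Z"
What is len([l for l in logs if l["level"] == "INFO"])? 3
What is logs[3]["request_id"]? "req_67844"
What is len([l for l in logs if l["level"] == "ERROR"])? 1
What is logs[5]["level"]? "DEBUG"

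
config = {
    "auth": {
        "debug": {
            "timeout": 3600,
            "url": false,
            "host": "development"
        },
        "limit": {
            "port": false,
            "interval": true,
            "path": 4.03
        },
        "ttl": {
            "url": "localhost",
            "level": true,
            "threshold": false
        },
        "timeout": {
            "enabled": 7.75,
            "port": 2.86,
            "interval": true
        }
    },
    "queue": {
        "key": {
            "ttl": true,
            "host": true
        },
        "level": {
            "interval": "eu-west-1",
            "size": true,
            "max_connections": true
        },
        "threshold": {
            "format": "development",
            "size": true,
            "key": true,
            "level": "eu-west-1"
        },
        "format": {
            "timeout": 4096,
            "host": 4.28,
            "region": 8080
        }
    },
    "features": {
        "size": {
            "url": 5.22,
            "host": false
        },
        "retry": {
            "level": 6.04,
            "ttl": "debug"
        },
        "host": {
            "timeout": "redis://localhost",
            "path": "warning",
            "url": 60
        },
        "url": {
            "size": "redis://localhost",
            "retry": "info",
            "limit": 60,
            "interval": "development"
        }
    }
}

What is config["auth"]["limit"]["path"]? 4.03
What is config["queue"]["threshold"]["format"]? "development"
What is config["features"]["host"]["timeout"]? "redis://localhost"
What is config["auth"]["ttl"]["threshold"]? False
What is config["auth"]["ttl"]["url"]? "localhost"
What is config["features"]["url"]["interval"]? "development"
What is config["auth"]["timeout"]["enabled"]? 7.75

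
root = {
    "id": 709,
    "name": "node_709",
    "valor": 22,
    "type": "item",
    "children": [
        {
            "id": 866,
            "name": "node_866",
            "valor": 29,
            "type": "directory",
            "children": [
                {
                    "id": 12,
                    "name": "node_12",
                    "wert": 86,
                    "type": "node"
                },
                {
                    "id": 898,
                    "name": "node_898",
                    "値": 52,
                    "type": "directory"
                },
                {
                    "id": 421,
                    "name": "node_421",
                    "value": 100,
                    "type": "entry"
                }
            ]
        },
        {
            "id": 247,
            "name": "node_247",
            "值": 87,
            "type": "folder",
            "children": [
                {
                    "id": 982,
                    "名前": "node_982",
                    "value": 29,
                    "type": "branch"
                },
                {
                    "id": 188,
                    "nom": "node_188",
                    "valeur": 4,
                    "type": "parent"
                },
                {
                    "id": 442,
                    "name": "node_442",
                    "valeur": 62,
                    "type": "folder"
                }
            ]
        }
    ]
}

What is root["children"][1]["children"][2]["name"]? "node_442"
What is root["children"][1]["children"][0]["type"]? "branch"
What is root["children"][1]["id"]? 247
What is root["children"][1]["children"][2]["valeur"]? 62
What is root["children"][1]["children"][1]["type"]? "parent"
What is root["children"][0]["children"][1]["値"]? 52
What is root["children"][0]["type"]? "directory"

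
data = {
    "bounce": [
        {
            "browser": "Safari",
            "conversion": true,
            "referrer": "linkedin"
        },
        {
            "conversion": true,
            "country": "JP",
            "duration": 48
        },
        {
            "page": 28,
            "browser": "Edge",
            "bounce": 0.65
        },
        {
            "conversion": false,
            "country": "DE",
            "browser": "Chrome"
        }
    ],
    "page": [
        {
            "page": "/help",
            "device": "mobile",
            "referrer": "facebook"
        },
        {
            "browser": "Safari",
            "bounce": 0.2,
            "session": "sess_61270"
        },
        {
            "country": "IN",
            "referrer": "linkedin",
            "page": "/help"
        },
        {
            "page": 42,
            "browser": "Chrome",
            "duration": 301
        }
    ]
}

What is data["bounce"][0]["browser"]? "Safari"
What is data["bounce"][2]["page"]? 28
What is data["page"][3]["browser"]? "Chrome"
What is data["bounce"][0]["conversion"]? True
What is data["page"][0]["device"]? "mobile"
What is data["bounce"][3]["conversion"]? False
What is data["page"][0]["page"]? "/help"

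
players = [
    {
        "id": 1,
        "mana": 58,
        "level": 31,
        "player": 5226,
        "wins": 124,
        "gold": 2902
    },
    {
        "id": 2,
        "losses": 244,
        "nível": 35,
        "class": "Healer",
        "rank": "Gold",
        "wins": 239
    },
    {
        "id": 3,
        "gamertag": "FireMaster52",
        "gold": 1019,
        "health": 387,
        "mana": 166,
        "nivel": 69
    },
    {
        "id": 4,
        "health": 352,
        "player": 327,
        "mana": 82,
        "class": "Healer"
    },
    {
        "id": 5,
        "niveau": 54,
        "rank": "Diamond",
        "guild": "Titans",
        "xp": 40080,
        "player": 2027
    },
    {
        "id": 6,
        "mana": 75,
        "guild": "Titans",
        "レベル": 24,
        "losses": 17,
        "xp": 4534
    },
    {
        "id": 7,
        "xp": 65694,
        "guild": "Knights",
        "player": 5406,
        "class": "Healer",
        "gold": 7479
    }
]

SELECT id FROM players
[1, 2, 3, 4, 5, 6, 7]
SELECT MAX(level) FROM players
31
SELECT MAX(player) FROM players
5406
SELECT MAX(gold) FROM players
7479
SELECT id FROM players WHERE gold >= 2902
[1, 7]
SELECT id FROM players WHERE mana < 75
[1]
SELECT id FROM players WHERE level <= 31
[1]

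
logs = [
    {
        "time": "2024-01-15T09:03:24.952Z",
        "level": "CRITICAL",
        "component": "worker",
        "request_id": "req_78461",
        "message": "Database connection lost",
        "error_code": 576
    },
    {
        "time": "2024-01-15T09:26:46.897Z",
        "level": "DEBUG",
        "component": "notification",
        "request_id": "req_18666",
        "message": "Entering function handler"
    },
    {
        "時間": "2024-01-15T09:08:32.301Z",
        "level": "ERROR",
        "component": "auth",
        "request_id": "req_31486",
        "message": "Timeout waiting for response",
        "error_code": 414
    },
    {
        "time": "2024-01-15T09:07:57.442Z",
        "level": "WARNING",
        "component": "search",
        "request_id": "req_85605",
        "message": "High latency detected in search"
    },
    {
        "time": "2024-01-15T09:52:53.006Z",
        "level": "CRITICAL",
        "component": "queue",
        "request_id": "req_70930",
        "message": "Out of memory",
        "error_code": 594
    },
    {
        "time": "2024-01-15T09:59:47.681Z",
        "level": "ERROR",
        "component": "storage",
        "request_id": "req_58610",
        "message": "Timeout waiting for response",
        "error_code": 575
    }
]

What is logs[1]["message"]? "Entering function handler"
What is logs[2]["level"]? "ERROR"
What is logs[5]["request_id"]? "req_58610"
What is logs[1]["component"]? "notification"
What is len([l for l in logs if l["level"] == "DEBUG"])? 1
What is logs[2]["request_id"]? "req_31486"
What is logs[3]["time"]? "2024-01-15T09:07:57.442Z"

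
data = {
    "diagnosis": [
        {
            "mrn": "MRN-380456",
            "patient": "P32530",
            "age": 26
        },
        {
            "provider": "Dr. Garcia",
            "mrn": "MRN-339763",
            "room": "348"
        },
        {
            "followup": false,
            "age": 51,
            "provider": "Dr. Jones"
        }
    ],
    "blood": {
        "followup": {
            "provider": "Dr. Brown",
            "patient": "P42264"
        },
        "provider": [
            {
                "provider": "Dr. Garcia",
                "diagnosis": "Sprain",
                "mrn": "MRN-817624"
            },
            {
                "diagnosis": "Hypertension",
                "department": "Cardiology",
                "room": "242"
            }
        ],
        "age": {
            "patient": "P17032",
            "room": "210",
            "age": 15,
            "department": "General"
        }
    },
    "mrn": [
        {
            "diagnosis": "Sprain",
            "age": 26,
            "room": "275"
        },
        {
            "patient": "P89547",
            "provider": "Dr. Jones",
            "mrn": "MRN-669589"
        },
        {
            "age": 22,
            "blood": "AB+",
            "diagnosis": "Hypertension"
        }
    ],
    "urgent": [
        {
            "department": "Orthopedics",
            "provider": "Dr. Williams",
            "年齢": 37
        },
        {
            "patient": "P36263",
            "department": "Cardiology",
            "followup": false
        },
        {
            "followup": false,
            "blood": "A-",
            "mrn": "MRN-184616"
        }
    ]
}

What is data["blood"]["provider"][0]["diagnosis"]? "Sprain"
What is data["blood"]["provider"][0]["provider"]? "Dr. Garcia"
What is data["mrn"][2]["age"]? 22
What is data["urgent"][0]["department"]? "Orthopedics"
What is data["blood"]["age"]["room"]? "210"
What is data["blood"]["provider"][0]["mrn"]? "MRN-817624"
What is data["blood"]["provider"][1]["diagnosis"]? "Hypertension"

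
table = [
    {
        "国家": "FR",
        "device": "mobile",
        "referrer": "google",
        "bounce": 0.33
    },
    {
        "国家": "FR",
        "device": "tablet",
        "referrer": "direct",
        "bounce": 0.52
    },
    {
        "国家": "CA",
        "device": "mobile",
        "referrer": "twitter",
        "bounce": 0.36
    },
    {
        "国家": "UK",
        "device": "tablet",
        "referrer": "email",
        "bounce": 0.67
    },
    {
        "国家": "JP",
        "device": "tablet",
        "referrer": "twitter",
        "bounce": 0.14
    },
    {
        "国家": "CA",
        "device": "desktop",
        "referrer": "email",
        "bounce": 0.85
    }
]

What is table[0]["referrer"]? "google"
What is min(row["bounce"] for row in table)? 0.14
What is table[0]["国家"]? "FR"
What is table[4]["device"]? "tablet"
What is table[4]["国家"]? "JP"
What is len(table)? 6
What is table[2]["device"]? "mobile"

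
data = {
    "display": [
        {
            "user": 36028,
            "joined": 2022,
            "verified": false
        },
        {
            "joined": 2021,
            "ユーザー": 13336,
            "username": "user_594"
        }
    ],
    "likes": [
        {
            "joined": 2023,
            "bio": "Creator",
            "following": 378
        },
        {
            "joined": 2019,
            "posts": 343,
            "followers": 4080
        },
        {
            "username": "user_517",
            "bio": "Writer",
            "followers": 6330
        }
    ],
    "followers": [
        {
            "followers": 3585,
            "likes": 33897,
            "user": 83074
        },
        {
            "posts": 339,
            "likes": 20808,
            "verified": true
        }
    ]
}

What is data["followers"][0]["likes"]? 33897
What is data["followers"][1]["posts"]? 339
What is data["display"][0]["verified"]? False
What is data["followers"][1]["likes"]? 20808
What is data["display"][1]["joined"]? 2021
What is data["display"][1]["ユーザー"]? 13336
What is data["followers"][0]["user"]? 83074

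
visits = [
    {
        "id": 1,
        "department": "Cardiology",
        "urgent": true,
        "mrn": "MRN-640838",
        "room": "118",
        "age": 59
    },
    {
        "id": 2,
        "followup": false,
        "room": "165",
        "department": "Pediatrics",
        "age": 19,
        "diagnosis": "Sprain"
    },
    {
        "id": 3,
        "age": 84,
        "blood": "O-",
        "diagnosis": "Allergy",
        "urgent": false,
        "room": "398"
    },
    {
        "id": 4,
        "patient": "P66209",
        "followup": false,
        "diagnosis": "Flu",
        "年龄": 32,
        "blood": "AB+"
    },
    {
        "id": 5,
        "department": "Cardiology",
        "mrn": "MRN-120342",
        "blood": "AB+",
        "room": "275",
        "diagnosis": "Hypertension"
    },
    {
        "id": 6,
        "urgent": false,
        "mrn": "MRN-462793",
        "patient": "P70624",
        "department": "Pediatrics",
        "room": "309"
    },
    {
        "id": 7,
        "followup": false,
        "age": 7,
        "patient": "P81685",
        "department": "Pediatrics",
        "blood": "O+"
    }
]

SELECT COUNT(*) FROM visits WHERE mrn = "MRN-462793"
1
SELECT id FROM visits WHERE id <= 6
[1, 2, 3, 4, 5, 6]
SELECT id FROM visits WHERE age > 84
[]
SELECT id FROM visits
[1, 2, 3, 4, 5, 6, 7]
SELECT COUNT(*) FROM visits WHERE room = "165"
1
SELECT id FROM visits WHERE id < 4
[1, 2, 3]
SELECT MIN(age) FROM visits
7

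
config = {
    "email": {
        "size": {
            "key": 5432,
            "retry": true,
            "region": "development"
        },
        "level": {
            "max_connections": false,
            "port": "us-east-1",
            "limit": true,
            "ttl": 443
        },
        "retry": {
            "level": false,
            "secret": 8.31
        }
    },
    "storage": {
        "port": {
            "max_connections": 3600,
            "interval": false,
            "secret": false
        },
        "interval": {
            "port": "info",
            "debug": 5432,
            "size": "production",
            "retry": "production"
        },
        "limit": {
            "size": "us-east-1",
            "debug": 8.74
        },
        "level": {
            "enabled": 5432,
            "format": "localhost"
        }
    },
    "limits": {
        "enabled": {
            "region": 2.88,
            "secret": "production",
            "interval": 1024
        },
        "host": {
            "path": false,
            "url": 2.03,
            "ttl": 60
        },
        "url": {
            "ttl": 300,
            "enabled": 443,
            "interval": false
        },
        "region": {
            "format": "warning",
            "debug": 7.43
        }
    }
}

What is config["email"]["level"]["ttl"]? 443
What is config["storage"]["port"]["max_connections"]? 3600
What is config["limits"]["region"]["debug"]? 7.43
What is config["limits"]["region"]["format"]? "warning"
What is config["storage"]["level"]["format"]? "localhost"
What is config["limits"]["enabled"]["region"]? 2.88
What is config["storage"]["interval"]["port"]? "info"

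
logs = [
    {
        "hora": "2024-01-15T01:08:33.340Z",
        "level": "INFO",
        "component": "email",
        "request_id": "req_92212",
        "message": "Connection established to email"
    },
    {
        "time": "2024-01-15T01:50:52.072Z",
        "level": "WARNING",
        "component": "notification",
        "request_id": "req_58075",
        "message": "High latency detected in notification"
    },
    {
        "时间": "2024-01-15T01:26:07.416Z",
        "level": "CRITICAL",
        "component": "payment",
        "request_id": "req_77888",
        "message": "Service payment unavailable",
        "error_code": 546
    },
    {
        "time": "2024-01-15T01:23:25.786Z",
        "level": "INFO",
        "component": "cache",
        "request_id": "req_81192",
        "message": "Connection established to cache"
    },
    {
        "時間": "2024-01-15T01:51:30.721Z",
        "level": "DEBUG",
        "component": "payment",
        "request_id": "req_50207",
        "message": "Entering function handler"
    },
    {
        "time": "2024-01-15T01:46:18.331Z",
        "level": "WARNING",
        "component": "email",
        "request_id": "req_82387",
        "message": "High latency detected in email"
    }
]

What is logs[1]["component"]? "notification"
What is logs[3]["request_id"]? "req_81192"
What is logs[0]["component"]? "email"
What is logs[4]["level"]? "DEBUG"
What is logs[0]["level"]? "INFO"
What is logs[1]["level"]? "WARNING"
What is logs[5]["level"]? "WARNING"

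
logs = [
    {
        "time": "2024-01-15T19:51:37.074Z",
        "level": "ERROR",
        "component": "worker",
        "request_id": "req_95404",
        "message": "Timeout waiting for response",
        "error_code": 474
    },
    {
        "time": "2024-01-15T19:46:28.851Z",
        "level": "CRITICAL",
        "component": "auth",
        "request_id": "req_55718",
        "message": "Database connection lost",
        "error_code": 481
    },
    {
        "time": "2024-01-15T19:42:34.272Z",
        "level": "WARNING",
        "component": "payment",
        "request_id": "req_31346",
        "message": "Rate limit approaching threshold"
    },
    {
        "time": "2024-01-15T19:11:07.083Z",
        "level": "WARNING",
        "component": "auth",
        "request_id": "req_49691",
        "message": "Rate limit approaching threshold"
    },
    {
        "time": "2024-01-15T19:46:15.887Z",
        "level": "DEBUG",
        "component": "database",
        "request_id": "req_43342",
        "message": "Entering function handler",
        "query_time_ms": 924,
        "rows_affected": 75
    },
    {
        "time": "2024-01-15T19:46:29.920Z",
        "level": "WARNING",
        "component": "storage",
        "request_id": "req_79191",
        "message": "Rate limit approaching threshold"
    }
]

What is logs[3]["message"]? "Rate limit approaching threshold"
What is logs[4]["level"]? "DEBUG"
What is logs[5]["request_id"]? "req_79191"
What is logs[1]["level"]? "CRITICAL"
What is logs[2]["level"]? "WARNING"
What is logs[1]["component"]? "auth"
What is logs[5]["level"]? "WARNING"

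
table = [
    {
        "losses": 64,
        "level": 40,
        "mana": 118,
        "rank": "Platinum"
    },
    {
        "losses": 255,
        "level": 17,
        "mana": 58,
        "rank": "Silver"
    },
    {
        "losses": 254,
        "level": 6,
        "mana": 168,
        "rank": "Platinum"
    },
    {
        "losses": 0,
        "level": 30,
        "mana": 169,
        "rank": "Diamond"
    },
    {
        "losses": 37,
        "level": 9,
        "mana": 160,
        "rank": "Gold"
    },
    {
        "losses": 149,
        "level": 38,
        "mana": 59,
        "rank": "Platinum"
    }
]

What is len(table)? 6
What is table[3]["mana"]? 169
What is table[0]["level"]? 40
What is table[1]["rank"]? "Silver"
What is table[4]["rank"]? "Gold"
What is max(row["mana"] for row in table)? 169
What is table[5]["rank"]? "Platinum"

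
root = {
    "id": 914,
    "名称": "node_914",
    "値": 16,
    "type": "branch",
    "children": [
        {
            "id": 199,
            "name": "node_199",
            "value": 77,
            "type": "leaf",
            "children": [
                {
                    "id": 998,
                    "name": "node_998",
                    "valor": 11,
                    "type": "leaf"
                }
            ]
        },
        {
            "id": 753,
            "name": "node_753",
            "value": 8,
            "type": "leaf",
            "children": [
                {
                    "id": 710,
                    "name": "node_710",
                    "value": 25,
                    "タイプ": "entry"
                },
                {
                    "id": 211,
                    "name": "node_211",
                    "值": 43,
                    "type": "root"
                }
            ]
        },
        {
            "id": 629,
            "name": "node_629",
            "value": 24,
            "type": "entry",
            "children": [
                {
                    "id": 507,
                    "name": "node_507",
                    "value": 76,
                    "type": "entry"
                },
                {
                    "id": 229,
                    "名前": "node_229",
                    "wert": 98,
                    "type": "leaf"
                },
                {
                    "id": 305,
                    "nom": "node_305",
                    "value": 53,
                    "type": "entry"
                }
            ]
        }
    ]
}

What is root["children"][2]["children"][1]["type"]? "leaf"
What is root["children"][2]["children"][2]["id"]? 305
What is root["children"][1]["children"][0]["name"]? "node_710"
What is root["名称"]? "node_914"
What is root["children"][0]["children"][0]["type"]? "leaf"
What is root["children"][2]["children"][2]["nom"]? "node_305"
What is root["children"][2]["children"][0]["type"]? "entry"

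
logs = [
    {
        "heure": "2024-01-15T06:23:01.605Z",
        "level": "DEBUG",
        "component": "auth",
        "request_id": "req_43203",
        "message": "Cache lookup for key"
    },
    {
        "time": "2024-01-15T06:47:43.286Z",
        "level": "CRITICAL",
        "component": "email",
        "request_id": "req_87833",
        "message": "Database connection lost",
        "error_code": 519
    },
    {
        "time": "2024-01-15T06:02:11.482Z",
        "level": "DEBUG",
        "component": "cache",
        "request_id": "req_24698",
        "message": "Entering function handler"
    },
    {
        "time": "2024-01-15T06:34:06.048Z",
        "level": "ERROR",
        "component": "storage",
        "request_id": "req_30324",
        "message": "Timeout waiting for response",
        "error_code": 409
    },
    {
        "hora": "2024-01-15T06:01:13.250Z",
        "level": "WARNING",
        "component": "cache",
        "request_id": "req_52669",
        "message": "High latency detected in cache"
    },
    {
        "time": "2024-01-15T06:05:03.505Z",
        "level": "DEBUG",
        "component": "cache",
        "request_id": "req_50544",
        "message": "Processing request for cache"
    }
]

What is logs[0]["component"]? "auth"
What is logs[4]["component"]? "cache"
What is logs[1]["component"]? "email"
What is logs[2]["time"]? "2024-01-15T06:02:11.482Z"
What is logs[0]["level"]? "DEBUG"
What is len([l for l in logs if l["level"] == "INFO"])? 0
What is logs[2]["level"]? "DEBUG"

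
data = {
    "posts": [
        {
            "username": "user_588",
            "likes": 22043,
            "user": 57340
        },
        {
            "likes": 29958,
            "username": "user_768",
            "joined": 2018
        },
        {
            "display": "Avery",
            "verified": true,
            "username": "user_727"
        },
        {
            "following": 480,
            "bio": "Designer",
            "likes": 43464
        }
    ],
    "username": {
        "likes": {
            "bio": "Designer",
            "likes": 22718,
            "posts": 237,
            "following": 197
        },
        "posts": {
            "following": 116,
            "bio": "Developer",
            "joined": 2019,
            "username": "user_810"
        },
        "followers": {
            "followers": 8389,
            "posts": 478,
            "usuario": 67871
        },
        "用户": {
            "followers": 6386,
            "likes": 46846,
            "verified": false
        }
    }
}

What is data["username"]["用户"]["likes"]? 46846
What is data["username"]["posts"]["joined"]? 2019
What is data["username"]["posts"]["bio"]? "Developer"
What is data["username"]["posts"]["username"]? "user_810"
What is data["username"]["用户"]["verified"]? False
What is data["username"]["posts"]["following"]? 116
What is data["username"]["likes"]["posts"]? 237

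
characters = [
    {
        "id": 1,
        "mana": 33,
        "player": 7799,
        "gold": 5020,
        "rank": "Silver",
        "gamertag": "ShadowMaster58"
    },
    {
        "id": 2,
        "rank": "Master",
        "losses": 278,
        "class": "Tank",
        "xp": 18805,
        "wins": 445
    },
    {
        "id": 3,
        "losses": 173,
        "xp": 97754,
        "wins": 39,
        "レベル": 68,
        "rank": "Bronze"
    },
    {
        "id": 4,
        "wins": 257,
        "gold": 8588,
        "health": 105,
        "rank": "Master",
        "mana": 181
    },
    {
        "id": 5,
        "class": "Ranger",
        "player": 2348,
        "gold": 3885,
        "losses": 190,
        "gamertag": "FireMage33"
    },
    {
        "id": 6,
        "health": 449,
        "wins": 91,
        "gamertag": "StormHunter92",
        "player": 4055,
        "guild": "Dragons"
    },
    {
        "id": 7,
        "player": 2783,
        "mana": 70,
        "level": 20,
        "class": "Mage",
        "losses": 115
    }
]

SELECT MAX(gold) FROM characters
8588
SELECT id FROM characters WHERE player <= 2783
[5, 7]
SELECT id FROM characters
[1, 2, 3, 4, 5, 6, 7]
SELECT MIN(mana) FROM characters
33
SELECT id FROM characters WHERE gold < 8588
[1, 5]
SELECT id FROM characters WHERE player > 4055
[1]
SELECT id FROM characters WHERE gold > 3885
[1, 4]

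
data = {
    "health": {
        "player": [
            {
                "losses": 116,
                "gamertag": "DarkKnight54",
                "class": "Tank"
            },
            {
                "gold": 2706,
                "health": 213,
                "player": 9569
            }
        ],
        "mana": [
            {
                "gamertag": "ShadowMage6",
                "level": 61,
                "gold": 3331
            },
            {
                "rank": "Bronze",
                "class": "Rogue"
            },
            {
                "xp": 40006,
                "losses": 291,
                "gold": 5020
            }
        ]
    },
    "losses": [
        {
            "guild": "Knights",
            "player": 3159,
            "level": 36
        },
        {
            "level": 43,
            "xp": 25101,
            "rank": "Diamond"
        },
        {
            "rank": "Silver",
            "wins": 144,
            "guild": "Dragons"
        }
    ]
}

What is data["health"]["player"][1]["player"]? 9569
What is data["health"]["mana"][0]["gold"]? 3331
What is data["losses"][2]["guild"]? "Dragons"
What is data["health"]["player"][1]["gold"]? 2706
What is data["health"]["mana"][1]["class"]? "Rogue"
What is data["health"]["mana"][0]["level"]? 61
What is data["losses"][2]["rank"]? "Silver"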